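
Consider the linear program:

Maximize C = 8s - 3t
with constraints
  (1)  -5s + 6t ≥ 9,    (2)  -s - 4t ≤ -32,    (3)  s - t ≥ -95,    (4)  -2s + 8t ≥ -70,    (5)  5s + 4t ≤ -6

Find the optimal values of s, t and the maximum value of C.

s = -19/2, t = 83/8, maximum C = -857/8

Extreme points and C = 8s - 3t:
  (-348/5, 127/5) → C = -633
  (-19/2, 83/8) → C = -857/8
  (-386/9, 469/9) → C = -4495/9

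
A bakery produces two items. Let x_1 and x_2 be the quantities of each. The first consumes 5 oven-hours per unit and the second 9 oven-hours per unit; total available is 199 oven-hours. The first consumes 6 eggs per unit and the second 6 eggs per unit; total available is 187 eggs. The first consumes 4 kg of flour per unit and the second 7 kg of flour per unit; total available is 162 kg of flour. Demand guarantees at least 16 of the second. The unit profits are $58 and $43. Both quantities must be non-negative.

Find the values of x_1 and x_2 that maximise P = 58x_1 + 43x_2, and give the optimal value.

x_1 = 11, x_2 = 16, maximum P = 1326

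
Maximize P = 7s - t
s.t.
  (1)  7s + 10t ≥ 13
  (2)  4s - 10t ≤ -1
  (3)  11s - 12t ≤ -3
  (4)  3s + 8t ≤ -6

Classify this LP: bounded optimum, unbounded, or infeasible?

The boundaries 7s + 10t = 13 and 11s - 12t = -3 meet at (63/97, 82/97), but that point violates 3s + 8t ≤ -6. Every candidate vertex is excluded by some other constraint, so the feasible region is empty.

infeasible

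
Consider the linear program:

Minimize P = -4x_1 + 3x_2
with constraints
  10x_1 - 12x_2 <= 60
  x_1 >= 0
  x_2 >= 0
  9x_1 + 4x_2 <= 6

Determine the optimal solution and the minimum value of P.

x_1 = 2/3, x_2 = 0, minimum P = -8/3

Extreme points and P = -4x_1 + 3x_2:
  (0, 0) → P = 0
  (0, 3/2) → P = 9/2
  (2/3, 0) → P = -8/3

The binding constraints are x_2 = 0 and 9x_1 + 4x_2 = 6.
Solving simultaneously gives x_1 = 2/3, x_2 = 0.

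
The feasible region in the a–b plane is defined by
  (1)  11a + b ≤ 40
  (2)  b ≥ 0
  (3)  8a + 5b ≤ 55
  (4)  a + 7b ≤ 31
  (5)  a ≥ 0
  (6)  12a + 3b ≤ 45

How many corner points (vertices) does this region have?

5

Of the 15 pairwise boundary intersections, those satisfying every inequality are:
  (40/11, 0)
  (25/7, 5/7)
  (0, 0)
  (0, 31/7)
  (74/27, 109/27)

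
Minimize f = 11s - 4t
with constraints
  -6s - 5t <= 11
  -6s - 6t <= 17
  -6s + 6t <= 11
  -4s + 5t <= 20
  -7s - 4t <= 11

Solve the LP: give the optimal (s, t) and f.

s = -5/3, t = 1/6, minimum f = -19

The feasible region is unbounded (it extends along (5, 4), (1, -1)), but f strictly increases along every unbounded feasible direction, so there is no improving ray and the minimum is attained at a vertex.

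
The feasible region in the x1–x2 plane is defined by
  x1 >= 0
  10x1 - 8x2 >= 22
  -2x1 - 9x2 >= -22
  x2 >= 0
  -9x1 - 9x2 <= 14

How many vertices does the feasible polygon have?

The feasible vertices (each the meet of two boundaries and inside every other half-plane) are:
  (187/53, 88/53)
  (11/5, 0)
  (11, 0)

3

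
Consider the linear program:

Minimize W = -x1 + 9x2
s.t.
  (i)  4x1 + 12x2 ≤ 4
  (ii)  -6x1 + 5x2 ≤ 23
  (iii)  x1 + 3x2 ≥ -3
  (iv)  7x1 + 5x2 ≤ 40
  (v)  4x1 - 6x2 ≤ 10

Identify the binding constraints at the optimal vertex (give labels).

(iii) and (v)

Extreme points and W = -x1 + 9x2:
  (-64/23, 29/23) → W = 325/23
  (2, -1/3) → W = -5
  (-84/23, 5/23) → W = 129/23
  (2/3, -11/9) → W = -35/3

The minimum is at (2/3, -11/9). Substituting into each constraint, equality holds for (iii) and (v); the remaining constraints have slack.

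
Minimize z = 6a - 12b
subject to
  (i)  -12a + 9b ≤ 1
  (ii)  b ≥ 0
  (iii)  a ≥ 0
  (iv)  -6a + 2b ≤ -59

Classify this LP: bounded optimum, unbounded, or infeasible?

unbounded

From the feasible point (533/30, 119/5), moving in the direction (9, 12) keeps every constraint satisfied while z decreases without bound.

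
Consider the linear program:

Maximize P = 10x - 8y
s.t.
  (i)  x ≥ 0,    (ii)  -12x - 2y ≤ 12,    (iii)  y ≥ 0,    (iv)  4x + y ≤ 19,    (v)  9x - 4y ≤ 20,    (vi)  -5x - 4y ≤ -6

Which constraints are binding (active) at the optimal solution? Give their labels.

Corner points and P = 10x - 8y:
  (0, 19) → P = -152
  (0, 3/2) → P = -12
  (20/9, 0) → P = 200/9
  (6/5, 0) → P = 12
  (96/25, 91/25) → P = 232/25

The maximum is at (20/9, 0). Substituting into each constraint, equality holds for (iii) and (v); the remaining constraints have slack.

(iii) and (v)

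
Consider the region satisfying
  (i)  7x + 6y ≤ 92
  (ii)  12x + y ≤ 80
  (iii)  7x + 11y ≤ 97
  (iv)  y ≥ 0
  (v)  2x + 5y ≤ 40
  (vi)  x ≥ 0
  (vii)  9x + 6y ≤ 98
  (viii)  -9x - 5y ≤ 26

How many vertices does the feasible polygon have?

The feasible vertices (each the meet of two boundaries and inside every other half-plane) are:
  (783/125, 604/125)
  (20/3, 0)
  (45/13, 86/13)
  (0, 0)
  (0, 8)

5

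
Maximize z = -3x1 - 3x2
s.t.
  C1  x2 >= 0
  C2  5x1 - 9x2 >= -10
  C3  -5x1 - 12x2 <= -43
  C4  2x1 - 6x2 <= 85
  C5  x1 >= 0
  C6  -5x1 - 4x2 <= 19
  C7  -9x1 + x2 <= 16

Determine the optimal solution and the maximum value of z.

x1 = 89/35, x2 = 53/21, maximum z = -76/5

Feasible corners and z = -3x1 - 3x2:
  (43/5, 0) → z = -129/5
  (85/2, 0) → z = -255/2
  (89/35, 53/21) → z = -76/5
The feasible region is unbounded (it extends along (3, 1), (9, 5)), but z strictly decreases along every unbounded feasible direction, so there is no improving ray and the maximum is attained at a vertex.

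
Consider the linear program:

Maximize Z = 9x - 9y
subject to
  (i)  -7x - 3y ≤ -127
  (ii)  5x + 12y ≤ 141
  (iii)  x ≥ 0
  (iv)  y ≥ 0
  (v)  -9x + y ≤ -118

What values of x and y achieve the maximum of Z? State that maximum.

Feasible corners and Z = 9x - 9y:
  (367/23, 352/69) → Z = 2247/23
  (127/7, 0) → Z = 1143/7
  (141/5, 0) → Z = 1269/5

The optimum lies where 5x + 12y = 141 and y = 0.
Solving simultaneously gives x = 141/5, y = 0.

x = 141/5, y = 0, maximum Z = 1269/5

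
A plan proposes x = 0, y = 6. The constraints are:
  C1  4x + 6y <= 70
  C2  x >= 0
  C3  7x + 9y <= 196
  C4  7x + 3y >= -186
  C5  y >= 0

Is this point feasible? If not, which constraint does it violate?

C1: 36 ≤ 70 ✓
C2: 0 ≥ 0 ✓
C3: 54 ≤ 196 ✓
C4: 18 ≥ -186 ✓
C5: 6 ≥ 0 ✓

feasible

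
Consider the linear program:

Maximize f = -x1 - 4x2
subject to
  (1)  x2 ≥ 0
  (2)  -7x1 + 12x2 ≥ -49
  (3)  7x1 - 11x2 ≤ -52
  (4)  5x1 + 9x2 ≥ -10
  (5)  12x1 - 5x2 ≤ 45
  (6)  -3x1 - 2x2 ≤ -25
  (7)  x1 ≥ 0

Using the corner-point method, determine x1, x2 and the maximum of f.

Corner points and f = -x1 - 4x2:
  (755/97, 939/97) → f = -4511/97
  (171/47, 331/47) → f = -1495/47
  (0, 25/2) → f = -50
The feasible region is unbounded (it extends along (0, 1), (5, 12)), but f strictly decreases along every unbounded feasible direction, so there is no improving ray and the maximum is attained at a vertex.

At the optimal vertex, 7x1 - 11x2 = -52 and -3x1 - 2x2 = -25.
Solving simultaneously gives x1 = 171/47, x2 = 331/47.

x1 = 171/47, x2 = 331/47, maximum f = -1495/47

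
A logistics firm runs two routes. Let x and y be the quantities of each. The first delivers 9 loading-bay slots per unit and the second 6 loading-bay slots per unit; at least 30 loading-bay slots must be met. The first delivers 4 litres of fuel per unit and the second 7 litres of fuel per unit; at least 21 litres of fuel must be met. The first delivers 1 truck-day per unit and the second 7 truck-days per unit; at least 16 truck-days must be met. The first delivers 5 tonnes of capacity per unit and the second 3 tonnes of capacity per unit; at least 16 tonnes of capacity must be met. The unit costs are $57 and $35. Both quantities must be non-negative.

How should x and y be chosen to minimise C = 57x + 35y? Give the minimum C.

x = 2, y = 2, minimum C = 184

Extreme points and C = 57x + 35y:
  (0, 16/3) → C = 560/3
  (16, 0) → C = 912
  (2, 2) → C = 184
The feasible region is unbounded (it extends along (0, 1), (1, 0)), but C strictly increases along every unbounded feasible direction, so there is no improving ray and the minimum is attained at a vertex.

The binding constraints are 9x + 6y = 30 and x + 7y = 16.
Solving simultaneously gives x = 2, y = 2.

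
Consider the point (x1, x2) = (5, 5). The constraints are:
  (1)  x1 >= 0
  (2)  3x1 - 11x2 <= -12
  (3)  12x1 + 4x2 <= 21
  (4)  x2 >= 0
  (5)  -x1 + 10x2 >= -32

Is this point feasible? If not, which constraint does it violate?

not feasible — violates (3)

Constraint (3): 12x1 + 4x2 = 80, which is not ≤ 21. All other constraints are satisfied.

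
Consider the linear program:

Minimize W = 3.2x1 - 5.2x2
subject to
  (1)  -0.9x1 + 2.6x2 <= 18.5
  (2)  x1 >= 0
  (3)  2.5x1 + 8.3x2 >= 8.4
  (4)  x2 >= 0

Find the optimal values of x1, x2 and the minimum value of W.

Extreme points and W = 3.2x1 - 5.2x2:
  (0, 185/26) → W = -37
  (0, 84/83) → W = -2184/415
  (84/25, 0) → W = 1344/125
The feasible region is unbounded (it extends along (26, 9), (1, 0)), but W strictly increases along every unbounded feasible direction, so there is no improving ray and the minimum is attained at a vertex.

At the optimal vertex, -0.9x1 + 2.6x2 = 18.5 and x1 = 0.
Solving simultaneously gives x1 = 0, x2 = 185/26.

x1 = 0, x2 = 185/26, minimum W = -37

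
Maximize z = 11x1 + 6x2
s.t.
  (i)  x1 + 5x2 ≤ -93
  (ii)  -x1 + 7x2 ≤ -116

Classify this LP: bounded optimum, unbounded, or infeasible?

From the feasible point (-71/12, -209/12), moving in the direction (5, -1) keeps every constraint satisfied while z increases without bound.

unbounded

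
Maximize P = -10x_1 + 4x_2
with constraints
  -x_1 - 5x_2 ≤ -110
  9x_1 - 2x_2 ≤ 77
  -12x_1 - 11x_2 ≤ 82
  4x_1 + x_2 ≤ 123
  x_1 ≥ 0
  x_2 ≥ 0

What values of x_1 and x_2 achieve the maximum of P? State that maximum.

x_1 = 0, x_2 = 123, maximum P = 492

Feasible corners and P = -10x_1 + 4x_2:
  (605/47, 913/47) → P = -2398/47
  (0, 22) → P = 88
  (19, 47) → P = -2
  (0, 123) → P = 492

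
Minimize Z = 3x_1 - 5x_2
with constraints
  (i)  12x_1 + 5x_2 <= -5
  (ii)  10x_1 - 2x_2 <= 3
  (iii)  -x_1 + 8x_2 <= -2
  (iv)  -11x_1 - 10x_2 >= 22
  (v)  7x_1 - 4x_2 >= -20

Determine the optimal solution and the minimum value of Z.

x_1 = -42/13, x_2 = -17/26, minimum Z = -167/26

Vertices and Z = 3x_1 - 5x_2:
  (-7/61, -253/122) → Z = 1223/122
  (-78/49, -22/49) → Z = -124/49
  (-42/13, -17/26) → Z = -167/26
The feasible region is unbounded (it extends along (-1, -5), (-4, -7)), but Z strictly increases along every unbounded feasible direction, so there is no improving ray and the minimum is attained at a vertex.

The optimum lies where -x_1 + 8x_2 = -2 and 7x_1 - 4x_2 = -20.
Solving simultaneously gives x_1 = -42/13, x_2 = -17/26.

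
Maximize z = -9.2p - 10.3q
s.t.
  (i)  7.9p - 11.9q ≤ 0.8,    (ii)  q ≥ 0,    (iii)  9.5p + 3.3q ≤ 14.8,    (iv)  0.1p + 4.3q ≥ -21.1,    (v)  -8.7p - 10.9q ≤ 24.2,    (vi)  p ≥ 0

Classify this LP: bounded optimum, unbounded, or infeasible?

bounded optimum

Extreme points and z = -9.2p - 10.3q:
  (8/79, 0) → z = -368/395
  (4469/3478, 2733/3478) → z = -692647/34780
  (0, 0) → z = 0
  (0, 148/33) → z = -7622/165
The feasible region has finitely many vertices and no improving ray; the maximum is 0 at (0, 0).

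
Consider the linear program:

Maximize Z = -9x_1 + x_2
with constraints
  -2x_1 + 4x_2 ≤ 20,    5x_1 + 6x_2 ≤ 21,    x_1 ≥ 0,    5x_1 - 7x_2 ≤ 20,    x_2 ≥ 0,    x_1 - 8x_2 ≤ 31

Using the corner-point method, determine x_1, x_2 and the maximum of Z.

x_1 = 0, x_2 = 7/2, maximum Z = 7/2

Corner points and Z = -9x_1 + x_2:
  (0, 7/2) → Z = 7/2
  (267/65, 1/13) → Z = -2398/65
  (0, 0) → Z = 0
  (4, 0) → Z = -36

At the optimal vertex, 5x_1 + 6x_2 = 21 and x_1 = 0.
Solving simultaneously gives x_1 = 0, x_2 = 7/2.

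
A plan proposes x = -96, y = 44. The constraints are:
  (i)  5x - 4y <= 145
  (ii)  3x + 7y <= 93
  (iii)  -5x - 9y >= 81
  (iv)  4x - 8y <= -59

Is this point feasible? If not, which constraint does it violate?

feasible

(i): -656 ≤ 145 ✓
(ii): 20 ≤ 93 ✓
(iii): 84 ≥ 81 ✓
(iv): -736 ≤ -59 ✓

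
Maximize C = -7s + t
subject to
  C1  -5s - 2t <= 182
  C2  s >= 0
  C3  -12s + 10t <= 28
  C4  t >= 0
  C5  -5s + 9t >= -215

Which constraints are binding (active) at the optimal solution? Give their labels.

Feasible corners and C = -7s + t:
  (0, 14/5) → C = 14/5
  (0, 0) → C = 0
  (43, 0) → C = -301
The feasible region is unbounded (it extends along (9, 5), (5, 6)), but C strictly decreases along every unbounded feasible direction, so there is no improving ray and the maximum is attained at a vertex.

The maximum is at (0, 14/5). Substituting into each constraint, equality holds for C2 and C3; the remaining constraints have slack.

C2 and C3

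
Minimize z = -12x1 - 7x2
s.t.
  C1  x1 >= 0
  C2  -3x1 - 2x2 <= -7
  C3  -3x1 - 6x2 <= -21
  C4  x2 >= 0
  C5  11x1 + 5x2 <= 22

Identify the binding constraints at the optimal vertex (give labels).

C1 and C5

Feasible corners and z = -12x1 - 7x2:
  (0, 7/2) → z = -49/2
  (0, 22/5) → z = -154/5
  (9/17, 55/17) → z = -29

The minimum is at (0, 22/5). Substituting into each constraint, equality holds for C1 and C5; the remaining constraints have slack.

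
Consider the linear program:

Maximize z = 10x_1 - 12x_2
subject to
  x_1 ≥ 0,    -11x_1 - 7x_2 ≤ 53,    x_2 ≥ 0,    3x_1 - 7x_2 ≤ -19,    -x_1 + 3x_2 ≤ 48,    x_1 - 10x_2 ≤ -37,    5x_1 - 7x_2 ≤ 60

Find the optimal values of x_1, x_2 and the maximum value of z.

x_1 = 129/2, x_2 = 75/2, maximum z = 195

Extreme points and z = 10x_1 - 12x_2:
  (0, 16) → z = -192
  (0, 37/10) → z = -222/5
  (3, 4) → z = -18
  (79/2, 275/14) → z = 1115/7
  (129/2, 75/2) → z = 195

At the optimal vertex, -x_1 + 3x_2 = 48 and 5x_1 - 7x_2 = 60.
Solving simultaneously gives x_1 = 129/2, x_2 = 75/2.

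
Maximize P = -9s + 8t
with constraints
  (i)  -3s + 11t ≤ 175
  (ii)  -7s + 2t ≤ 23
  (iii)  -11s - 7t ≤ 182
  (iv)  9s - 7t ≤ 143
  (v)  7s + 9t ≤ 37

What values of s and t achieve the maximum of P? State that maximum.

Extreme points and P = -9s + 8t:
  (-525/71, -1021/71) → P = -3443/71
  (-19/11, 60/11) → P = 651/11
  (-39/20, -3211/140) → P = -23231/140
  (773/65, -334/65) → P = -9629/65

The binding constraints are -7s + 2t = 23 and 7s + 9t = 37.
Solving simultaneously gives s = -19/11, t = 60/11.

s = -19/11, t = 60/11, maximum P = 651/11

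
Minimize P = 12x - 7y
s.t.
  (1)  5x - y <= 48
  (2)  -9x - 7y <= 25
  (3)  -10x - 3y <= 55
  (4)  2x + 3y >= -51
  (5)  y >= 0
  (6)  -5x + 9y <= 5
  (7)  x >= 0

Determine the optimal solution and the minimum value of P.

Corner points and P = 12x - 7y:
  (48/5, 0) → P = 576/5
  (437/40, 53/8) → P = 3389/40
  (0, 0) → P = 0
  (0, 5/9) → P = -35/9

The binding constraints are -5x + 9y = 5 and x = 0.
Solving simultaneously gives x = 0, y = 5/9.

x = 0, y = 5/9, minimum P = -35/9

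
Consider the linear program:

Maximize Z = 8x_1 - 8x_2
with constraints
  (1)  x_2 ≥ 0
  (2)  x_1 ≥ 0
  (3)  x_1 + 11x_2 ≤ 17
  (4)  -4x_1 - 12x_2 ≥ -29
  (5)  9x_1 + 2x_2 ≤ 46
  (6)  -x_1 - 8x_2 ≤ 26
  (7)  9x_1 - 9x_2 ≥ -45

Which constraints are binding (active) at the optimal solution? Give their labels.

(1) and (5)

Feasible corners and Z = 8x_1 - 8x_2:
  (0, 0) → Z = 0
  (46/9, 0) → Z = 368/9
  (0, 17/11) → Z = -136/11
  (115/32, 39/32) → Z = 19
  (247/50, 77/100) → Z = 834/25

The maximum is at (46/9, 0). Substituting into each constraint, equality holds for (1) and (5); the remaining constraints have slack.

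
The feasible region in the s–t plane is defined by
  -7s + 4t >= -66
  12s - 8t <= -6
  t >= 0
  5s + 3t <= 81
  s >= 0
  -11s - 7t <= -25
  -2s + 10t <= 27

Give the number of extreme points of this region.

Intersecting each pair of boundary lines and keeping only the points that satisfy every inequality leaves:
  (79/86, 183/86)
  (3/2, 3)
  (61/124, 347/124)

3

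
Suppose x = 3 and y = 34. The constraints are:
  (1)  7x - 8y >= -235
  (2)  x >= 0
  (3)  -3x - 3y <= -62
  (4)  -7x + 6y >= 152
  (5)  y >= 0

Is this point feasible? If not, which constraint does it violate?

Constraint (1): 7x - 8y = -251, which is not ≥ -235. All other constraints are satisfied.

not feasible — violates (1)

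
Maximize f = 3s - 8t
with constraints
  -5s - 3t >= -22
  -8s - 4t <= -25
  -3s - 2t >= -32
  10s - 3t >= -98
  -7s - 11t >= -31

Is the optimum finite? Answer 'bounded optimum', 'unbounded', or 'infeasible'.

unbounded

From the feasible point (149/34, 1/34), moving in the direction (3, -5) keeps every constraint satisfied while f increases without bound.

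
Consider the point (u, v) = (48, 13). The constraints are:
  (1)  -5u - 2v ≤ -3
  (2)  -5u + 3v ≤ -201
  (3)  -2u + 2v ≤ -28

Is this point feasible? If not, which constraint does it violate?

(1): -266 ≤ -3 ✓
(2): -201 ≤ -201 ✓
(3): -70 ≤ -28 ✓

feasible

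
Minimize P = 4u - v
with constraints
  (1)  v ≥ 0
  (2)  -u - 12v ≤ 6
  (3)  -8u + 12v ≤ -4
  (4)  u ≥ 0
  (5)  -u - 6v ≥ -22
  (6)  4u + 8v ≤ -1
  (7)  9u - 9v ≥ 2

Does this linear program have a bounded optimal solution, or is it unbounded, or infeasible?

The boundaries v = 0 and -8u + 12v = -4 meet at (1/2, 0), but that point violates 4u + 8v ≤ -1. Every candidate vertex is excluded by some other constraint, so the feasible region is empty.

infeasible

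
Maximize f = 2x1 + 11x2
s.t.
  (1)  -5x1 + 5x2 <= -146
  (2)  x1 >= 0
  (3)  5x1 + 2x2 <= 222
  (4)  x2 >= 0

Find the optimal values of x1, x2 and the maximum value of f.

Feasible corners and f = 2x1 + 11x2:
  (1402/35, 76/7) → f = 6984/35
  (146/5, 0) → f = 292/5
  (222/5, 0) → f = 444/5

At the optimal vertex, -5x1 + 5x2 = -146 and 5x1 + 2x2 = 222.
Solving simultaneously gives x1 = 1402/35, x2 = 76/7.

x1 = 1402/35, x2 = 76/7, maximum f = 6984/35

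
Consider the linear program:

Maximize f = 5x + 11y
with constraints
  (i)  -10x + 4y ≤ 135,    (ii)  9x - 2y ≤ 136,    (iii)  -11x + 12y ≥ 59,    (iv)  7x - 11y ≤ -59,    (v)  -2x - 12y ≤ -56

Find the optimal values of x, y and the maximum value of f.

Extreme points and f = 5x + 11y:
  (407/8, 2575/16) → f = 32395/16
  (-349/32, 415/64) → f = 1075/64
  (875/43, 2027/86) → f = 31047/86
  (59/37, 236/37) → f = 2891/37
  (-46/53, 255/53) → f = 2575/53

The binding constraints are -10x + 4y = 135 and 9x - 2y = 136.
Solving simultaneously gives x = 407/8, y = 2575/16.

x = 407/8, y = 2575/16, maximum f = 32395/16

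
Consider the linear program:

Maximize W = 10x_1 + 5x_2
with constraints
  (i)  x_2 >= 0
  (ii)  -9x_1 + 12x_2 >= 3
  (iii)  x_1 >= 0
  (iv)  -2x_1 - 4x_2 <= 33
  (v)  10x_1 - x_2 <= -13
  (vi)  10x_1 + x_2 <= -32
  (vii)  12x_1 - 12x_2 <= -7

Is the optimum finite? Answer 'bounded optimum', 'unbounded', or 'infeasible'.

infeasible

The boundaries x_2 = 0 and -2x_1 - 4x_2 = 33 meet at (-33/2, 0), but that point violates x_1 ≥ 0. Every candidate vertex is excluded by some other constraint, so the feasible region is empty.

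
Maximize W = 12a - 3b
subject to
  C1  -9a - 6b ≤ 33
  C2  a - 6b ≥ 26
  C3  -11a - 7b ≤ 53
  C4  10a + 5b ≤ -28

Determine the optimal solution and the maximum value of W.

a = -1/5, b = -26/5, maximum W = 66/5

Extreme points and W = 12a - 3b:
  (-7/10, -89/20) → W = 99/20
  (-1/5, -26/5) → W = 66/5
  (-38/65, -288/65) → W = 408/65

The optimum lies where -9a - 6b = 33 and 10a + 5b = -28.
Solving simultaneously gives a = -1/5, b = -26/5.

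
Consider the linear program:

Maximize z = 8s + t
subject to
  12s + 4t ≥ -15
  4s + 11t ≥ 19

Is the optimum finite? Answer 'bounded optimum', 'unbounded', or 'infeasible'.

unbounded

From the feasible point (-241/116, 72/29), moving in the direction (11, -4) keeps every constraint satisfied while z increases without bound.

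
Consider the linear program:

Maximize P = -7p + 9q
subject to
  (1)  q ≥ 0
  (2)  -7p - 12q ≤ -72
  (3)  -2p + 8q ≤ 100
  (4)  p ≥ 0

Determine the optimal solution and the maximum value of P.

p = 0, q = 25/2, maximum P = 225/2

Corner points and P = -7p + 9q:
  (72/7, 0) → P = -72
  (0, 6) → P = 54
  (0, 25/2) → P = 225/2
The feasible region is unbounded (it extends along (1, 0), (4, 1)), but P strictly decreases along every unbounded feasible direction, so there is no improving ray and the maximum is attained at a vertex.

The binding constraints are -2p + 8q = 100 and p = 0.
Solving simultaneously gives p = 0, q = 25/2.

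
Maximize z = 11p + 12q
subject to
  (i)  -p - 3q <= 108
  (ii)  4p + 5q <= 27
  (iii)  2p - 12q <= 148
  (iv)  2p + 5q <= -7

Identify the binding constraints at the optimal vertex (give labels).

(ii) and (iii)

Vertices and z = 11p + 12q:
  (-142/3, -182/9) → z = -2290/3
  (532/29, -269/29) → z = 2624/29
  (17, -41/5) → z = 443/5
The feasible region is unbounded (it extends along (-3, 1), (-5, 2)), but z strictly decreases along every unbounded feasible direction, so there is no improving ray and the maximum is attained at a vertex.

The maximum is at (532/29, -269/29). Substituting into each constraint, equality holds for (ii) and (iii); the remaining constraints have slack.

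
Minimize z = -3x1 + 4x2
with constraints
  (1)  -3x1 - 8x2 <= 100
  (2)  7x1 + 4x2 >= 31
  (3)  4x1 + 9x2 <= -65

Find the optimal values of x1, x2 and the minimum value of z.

The binding constraints are -3x1 - 8x2 = 100 and 4x1 + 9x2 = -65.
Solving simultaneously gives x1 = 76, x2 = -41.

x1 = 76, x2 = -41, minimum z = -392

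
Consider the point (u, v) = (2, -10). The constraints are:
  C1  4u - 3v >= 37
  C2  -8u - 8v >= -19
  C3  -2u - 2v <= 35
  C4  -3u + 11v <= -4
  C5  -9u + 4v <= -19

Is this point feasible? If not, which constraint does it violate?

C1: 38 ≥ 37 ✓
C2: 64 ≥ -19 ✓
C3: 16 ≤ 35 ✓
C4: -116 ≤ -4 ✓
C5: -58 ≤ -19 ✓

feasible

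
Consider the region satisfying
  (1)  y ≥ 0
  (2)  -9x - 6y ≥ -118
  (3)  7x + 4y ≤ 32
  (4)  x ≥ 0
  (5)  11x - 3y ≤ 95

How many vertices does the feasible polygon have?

Of the 10 pairwise boundary intersections, those satisfying every inequality are:
  (32/7, 0)
  (0, 0)
  (0, 8)

3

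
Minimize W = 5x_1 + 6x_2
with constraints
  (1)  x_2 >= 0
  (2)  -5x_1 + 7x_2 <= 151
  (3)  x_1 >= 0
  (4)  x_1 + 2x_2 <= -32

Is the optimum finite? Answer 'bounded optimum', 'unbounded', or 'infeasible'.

The boundaries x_2 = 0 and x_1 = 0 meet at (0, 0), but that point violates x_1 + 2x_2 ≤ -32. Every candidate vertex is excluded by some other constraint, so the feasible region is empty.

infeasible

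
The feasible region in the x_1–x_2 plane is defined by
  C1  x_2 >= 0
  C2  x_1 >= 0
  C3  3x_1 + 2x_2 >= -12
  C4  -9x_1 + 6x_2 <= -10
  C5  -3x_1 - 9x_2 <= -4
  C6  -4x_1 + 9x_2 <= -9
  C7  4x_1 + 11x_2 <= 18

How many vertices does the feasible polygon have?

3

Of the 21 pairwise boundary intersections, those satisfying every inequality are:
  (9/4, 0)
  (9/2, 0)
  (261/80, 9/20)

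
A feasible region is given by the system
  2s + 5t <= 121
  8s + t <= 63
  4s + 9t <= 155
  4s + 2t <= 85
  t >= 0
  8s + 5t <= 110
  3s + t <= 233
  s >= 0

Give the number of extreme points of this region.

5

Pairwise boundary intersections that survive every other constraint:
  (63/8, 0)
  (205/32, 47/4)
  (215/52, 200/13)
  (0, 155/9)
  (0, 0)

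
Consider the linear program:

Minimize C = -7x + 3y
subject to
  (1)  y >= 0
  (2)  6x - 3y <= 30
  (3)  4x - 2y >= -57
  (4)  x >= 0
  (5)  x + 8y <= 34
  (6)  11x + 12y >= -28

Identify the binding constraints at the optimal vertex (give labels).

(2) and (5)

Vertices and C = -7x + 3y:
  (5, 0) → C = -35
  (0, 0) → C = 0
  (114/17, 58/17) → C = -624/17
  (0, 17/4) → C = 51/4

The minimum is at (114/17, 58/17). Substituting into each constraint, equality holds for (2) and (5); the remaining constraints have slack.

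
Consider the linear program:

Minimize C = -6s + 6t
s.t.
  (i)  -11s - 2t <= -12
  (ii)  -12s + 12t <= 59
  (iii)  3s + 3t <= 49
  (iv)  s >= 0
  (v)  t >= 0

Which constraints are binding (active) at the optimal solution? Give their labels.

(iii) and (v)

Corner points and C = -6s + 6t:
  (1/6, 61/12) → C = 59/2
  (12/11, 0) → C = -72/11
  (137/24, 85/8) → C = 59/2
  (49/3, 0) → C = -98

The minimum is at (49/3, 0). Substituting into each constraint, equality holds for (iii) and (v); the remaining constraints have slack.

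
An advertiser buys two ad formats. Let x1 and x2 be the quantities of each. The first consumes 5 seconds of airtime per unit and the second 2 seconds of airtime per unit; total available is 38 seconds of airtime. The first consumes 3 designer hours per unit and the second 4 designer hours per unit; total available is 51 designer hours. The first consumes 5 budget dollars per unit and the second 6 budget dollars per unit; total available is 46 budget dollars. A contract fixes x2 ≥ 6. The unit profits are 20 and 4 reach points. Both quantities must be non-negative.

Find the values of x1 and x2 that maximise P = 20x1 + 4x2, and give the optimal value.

Vertices and P = 20x1 + 4x2:
  (0, 23/3) → P = 92/3
  (0, 6) → P = 24
  (2, 6) → P = 64

The optimum lies where 5x1 + 6x2 = 46 and x2 = 6.
Solving simultaneously gives x1 = 2, x2 = 6.

x1 = 2, x2 = 6, maximum P = 64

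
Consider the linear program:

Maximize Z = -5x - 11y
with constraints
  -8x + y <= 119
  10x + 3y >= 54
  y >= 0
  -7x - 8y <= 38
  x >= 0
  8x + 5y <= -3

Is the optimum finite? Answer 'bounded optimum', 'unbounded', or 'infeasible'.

infeasible

The boundaries -8x + y = 119 and x = 0 meet at (0, 119), but that point violates 8x + 5y ≤ -3. Every candidate vertex is excluded by some other constraint, so the feasible region is empty.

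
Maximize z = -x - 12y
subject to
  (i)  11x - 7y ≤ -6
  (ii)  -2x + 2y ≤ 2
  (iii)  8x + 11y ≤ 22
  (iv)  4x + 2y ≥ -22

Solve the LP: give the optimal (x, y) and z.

Vertices and z = -x - 12y:
  (1/4, 5/4) → z = -61/4
  (-83/25, -109/25) → z = 1391/25
  (-4, -3) → z = 40

The optimum lies where 11x - 7y = -6 and 4x + 2y = -22.
Solving simultaneously gives x = -83/25, y = -109/25.

x = -83/25, y = -109/25, maximum z = 1391/25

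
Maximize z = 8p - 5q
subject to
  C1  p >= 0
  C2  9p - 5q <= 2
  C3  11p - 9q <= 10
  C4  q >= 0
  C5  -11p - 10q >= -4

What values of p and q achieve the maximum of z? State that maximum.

p = 2/9, q = 0, maximum z = 16/9

Corner points and z = 8p - 5q:
  (0, 0) → z = 0
  (0, 2/5) → z = -2
  (2/9, 0) → z = 16/9
  (8/29, 14/145) → z = 50/29

The optimum lies where 9p - 5q = 2 and q = 0.
Solving simultaneously gives p = 2/9, q = 0.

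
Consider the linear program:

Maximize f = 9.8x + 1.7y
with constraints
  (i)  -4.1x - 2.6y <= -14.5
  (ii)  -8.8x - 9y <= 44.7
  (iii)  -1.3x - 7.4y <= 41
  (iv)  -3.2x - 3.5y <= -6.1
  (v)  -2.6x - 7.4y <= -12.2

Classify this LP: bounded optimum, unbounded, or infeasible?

unbounded

From the feasible point (3779/1179, 616/1179), moving in the direction (7.4, -1.3) keeps every constraint satisfied while f increases without bound.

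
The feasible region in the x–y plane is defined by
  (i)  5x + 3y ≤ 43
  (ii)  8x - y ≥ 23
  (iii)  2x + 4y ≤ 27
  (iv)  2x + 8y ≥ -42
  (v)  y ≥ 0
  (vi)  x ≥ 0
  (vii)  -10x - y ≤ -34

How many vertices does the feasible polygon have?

5

Pairwise boundary intersections that survive every other constraint:
  (13/2, 7/2)
  (43/5, 0)
  (7/2, 5)
  (19/6, 7/3)
  (17/5, 0)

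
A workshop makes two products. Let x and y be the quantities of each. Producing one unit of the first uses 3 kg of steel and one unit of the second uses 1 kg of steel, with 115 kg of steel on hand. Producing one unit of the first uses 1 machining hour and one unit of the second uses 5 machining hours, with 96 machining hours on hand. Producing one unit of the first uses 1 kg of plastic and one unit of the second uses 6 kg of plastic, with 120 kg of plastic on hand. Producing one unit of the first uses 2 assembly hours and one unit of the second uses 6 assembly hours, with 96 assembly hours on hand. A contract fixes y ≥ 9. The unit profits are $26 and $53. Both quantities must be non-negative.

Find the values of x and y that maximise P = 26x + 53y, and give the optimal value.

Feasible corners and P = 26x + 53y:
  (0, 16) → P = 848
  (0, 9) → P = 477
  (21, 9) → P = 1023

x = 21, y = 9, maximum P = 1023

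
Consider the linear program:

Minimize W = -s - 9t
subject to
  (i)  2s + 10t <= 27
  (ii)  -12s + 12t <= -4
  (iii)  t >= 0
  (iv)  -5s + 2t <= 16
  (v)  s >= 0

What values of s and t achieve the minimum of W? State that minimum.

Corner points and W = -s - 9t:
  (91/36, 79/36) → W = -401/18
  (27/2, 0) → W = -27/2
  (1/3, 0) → W = -1/3

At the optimal vertex, 2s + 10t = 27 and -12s + 12t = -4.
Solving simultaneously gives s = 91/36, t = 79/36.

s = 91/36, t = 79/36, minimum W = -401/18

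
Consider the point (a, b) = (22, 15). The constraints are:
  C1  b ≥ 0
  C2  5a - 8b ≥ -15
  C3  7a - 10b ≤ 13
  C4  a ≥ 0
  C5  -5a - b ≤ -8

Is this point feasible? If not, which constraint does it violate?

C1: 15 ≥ 0 ✓
C2: -10 ≥ -15 ✓
C3: 4 ≤ 13 ✓
C4: 22 ≥ 0 ✓
C5: -125 ≤ -8 ✓

feasible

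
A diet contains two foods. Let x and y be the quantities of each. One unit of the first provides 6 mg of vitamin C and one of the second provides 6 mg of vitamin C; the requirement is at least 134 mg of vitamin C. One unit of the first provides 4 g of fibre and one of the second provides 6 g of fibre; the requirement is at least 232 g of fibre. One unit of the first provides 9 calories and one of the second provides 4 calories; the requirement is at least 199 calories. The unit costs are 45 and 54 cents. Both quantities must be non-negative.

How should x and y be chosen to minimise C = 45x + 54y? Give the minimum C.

Extreme points and C = 45x + 54y:
  (0, 199/4) → C = 5373/2
  (58, 0) → C = 2610
  (7, 34) → C = 2151
The feasible region is unbounded (it extends along (0, 1), (1, 0)), but C strictly increases along every unbounded feasible direction, so there is no improving ray and the minimum is attained at a vertex.

The binding constraints are 4x + 6y = 232 and 9x + 4y = 199.
Solving simultaneously gives x = 7, y = 34.

x = 7, y = 34, minimum C = 2151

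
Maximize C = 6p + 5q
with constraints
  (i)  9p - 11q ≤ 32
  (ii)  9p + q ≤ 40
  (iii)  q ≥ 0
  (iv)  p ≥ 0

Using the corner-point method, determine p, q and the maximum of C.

p = 0, q = 40, maximum C = 200

Corner points and C = 6p + 5q:
  (118/27, 2/3) → C = 266/9
  (32/9, 0) → C = 64/3
  (0, 40) → C = 200
  (0, 0) → C = 0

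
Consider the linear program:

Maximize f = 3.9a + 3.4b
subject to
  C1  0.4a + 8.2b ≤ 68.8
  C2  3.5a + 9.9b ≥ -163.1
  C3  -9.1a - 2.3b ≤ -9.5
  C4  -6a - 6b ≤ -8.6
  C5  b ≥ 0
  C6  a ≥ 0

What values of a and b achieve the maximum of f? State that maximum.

The binding constraints are 0.4a + 8.2b = 68.8 and b = 0.
Solving simultaneously gives a = 172, b = 0.

a = 172, b = 0, maximum f = 670.8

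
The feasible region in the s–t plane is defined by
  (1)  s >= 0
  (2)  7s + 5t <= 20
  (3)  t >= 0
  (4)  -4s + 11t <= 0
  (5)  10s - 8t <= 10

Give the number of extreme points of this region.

The feasible vertices (each the meet of two boundaries and inside every other half-plane) are:
  (0, 0)
  (1, 0)
  (55/39, 20/39)

3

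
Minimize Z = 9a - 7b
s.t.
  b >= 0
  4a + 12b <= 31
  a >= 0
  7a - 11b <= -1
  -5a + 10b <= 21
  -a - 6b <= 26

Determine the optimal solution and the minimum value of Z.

a = 0, b = 21/10, minimum Z = -147/10

Corner points and Z = 9a - 7b:
  (329/128, 221/128) → Z = 707/64
  (29/50, 239/100) → Z = -1151/100
  (0, 1/11) → Z = -7/11
  (0, 21/10) → Z = -147/10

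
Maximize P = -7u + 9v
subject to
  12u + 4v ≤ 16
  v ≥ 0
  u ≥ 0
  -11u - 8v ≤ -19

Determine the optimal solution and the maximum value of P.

u = 0, v = 4, maximum P = 36

Corner points and P = -7u + 9v:
  (0, 4) → P = 36
  (1, 1) → P = 2
  (0, 19/8) → P = 171/8

The optimum lies where 12u + 4v = 16 and u = 0.
Solving simultaneously gives u = 0, v = 4.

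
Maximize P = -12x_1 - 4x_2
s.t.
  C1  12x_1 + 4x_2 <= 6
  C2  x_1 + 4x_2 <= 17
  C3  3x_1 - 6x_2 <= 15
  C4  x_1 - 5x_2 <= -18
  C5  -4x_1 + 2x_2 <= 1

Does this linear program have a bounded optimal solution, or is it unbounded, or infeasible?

The boundaries 12x_1 + 4x_2 = 6 and x_1 + 4x_2 = 17 meet at (-1, 9/2), but that point violates -4x_1 + 2x_2 ≤ 1. Every candidate vertex is excluded by some other constraint, so the feasible region is empty.

infeasible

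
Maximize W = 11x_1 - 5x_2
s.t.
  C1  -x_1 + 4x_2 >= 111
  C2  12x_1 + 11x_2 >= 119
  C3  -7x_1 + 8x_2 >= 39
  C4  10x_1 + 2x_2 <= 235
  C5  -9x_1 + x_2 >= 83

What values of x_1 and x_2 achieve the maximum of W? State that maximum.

Feasible corners and W = 11x_1 - 5x_2:
  (-745/59, 1451/59) → W = -15450/59
  (-221/35, 916/35) → W = -7011/35
  (69/28, 2945/28) → W = -6983/14
The feasible region is unbounded (it extends along (-1, 5), (-11, 12)), but W strictly decreases along every unbounded feasible direction, so there is no improving ray and the maximum is attained at a vertex.

x_1 = -221/35, x_2 = 916/35, maximum W = -7011/35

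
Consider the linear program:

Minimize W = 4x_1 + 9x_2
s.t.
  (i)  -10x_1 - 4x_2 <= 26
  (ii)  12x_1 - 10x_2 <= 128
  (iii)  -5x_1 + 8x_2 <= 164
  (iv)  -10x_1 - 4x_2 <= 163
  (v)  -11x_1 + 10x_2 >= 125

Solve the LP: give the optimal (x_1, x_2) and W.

x_1 = -95/18, x_2 = 241/36, minimum W = 1409/36

The optimum lies where -10x_1 - 4x_2 = 26 and -11x_1 + 10x_2 = 125.
Solving simultaneously gives x_1 = -95/18, x_2 = 241/36.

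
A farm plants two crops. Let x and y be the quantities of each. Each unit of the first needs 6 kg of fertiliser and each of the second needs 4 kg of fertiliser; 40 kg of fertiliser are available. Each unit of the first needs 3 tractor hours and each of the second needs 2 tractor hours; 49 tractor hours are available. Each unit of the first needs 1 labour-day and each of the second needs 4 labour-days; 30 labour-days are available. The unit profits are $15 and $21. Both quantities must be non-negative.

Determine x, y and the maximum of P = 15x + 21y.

Corner points and P = 15x + 21y:
  (0, 0) → P = 0
  (0, 15/2) → P = 315/2
  (20/3, 0) → P = 100
  (2, 7) → P = 177

x = 2, y = 7, maximum P = 177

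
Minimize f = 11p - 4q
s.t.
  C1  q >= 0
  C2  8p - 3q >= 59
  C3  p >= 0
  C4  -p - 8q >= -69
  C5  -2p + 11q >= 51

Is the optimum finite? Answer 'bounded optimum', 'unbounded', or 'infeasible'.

Feasible corners and f = 11p - 4q:
  (679/67, 493/67) → f = 5497/67
  (401/41, 263/41) → f = 3359/41
  (13, 7) → f = 115
The feasible region has finitely many vertices and no improving ray; the minimum is 3359/41 at (401/41, 263/41).

bounded optimum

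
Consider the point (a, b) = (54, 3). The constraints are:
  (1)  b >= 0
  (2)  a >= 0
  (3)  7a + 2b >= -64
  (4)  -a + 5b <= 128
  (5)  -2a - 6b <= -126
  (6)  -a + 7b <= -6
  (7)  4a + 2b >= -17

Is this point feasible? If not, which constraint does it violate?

(1): 3 ≥ 0 ✓
(2): 54 ≥ 0 ✓
(3): 384 ≥ -64 ✓
(4): -39 ≤ 128 ✓
(5): -126 ≤ -126 ✓
(6): -33 ≤ -6 ✓
(7): 222 ≥ -17 ✓

feasible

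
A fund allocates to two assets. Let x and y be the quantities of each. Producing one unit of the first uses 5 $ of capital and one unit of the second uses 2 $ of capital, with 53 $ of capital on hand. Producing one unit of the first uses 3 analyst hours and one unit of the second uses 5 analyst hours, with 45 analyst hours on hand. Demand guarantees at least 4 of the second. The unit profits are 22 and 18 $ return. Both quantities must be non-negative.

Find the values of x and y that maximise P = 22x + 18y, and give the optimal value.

Corner points and P = 22x + 18y:
  (0, 9) → P = 162
  (0, 4) → P = 72
  (25/3, 4) → P = 766/3

x = 25/3, y = 4, maximum P = 766/3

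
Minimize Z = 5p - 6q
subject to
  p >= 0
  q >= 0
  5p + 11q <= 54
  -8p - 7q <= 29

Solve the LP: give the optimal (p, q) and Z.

p = 0, q = 54/11, minimum Z = -324/11

Extreme points and Z = 5p - 6q:
  (0, 0) → Z = 0
  (0, 54/11) → Z = -324/11
  (54/5, 0) → Z = 54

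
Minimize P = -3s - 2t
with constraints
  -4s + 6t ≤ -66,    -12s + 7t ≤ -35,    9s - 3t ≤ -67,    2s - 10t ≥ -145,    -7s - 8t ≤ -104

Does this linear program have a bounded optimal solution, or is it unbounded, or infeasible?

The boundaries -4s + 6t = -66 and 2s - 10t = -145 meet at (765/14, 178/7), but that point violates 9s - 3t ≤ -67. Every candidate vertex is excluded by some other constraint, so the feasible region is empty.

infeasible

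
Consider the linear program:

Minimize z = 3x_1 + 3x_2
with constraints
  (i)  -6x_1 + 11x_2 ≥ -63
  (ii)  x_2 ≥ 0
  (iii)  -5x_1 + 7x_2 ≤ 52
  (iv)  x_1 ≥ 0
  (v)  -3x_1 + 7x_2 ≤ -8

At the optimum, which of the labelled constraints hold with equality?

Feasible corners and z = 3x_1 + 3x_2:
  (21/2, 0) → z = 63/2
  (353/9, 47/3) → z = 494/3
  (8/3, 0) → z = 8

The minimum is at (8/3, 0). Substituting into each constraint, equality holds for (ii) and (v); the remaining constraints have slack.

(ii) and (v)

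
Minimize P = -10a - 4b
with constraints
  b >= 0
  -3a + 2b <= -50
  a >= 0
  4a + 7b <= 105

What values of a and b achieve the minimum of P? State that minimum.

a = 105/4, b = 0, minimum P = -525/2

Extreme points and P = -10a - 4b:
  (50/3, 0) → P = -500/3
  (105/4, 0) → P = -525/2
  (560/29, 115/29) → P = -6060/29

The binding constraints are b = 0 and 4a + 7b = 105.
Solving simultaneously gives a = 105/4, b = 0.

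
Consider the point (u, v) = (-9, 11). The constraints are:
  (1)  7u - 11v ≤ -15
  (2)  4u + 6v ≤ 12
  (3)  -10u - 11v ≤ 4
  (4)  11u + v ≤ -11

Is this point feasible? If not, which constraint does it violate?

not feasible — violates (2)

Constraint (2): 4u + 6v = 30, which is not ≤ 12. All other constraints are satisfied.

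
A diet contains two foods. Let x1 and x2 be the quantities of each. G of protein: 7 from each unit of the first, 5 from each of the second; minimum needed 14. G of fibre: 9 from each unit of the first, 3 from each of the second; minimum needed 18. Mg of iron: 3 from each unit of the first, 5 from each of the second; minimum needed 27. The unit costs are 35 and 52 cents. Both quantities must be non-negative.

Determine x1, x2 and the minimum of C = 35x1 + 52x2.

x1 = 1/4, x2 = 21/4, minimum C = 1127/4

Corner points and C = 35x1 + 52x2:
  (0, 6) → C = 312
  (9, 0) → C = 315
  (1/4, 21/4) → C = 1127/4
The feasible region is unbounded (it extends along (0, 1), (1, 0)), but C strictly increases along every unbounded feasible direction, so there is no improving ray and the minimum is attained at a vertex.

The binding constraints are 9x1 + 3x2 = 18 and 3x1 + 5x2 = 27.
Solving simultaneously gives x1 = 1/4, x2 = 21/4.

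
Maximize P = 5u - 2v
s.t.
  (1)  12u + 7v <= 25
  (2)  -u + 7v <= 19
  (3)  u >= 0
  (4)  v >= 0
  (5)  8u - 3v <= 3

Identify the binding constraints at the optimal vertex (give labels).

(4) and (5)

Vertices and P = 5u - 2v:
  (6/13, 253/91) → P = -296/91
  (24/23, 41/23) → P = 38/23
  (0, 19/7) → P = -38/7
  (0, 0) → P = 0
  (3/8, 0) → P = 15/8

The maximum is at (3/8, 0). Substituting into each constraint, equality holds for (4) and (5); the remaining constraints have slack.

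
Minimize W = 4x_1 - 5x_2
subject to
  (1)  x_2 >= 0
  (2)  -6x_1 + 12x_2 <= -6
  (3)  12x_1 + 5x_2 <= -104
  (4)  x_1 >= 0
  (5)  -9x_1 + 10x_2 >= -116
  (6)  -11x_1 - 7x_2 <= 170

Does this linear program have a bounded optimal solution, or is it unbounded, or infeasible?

The boundaries x_2 = 0 and -6x_1 + 12x_2 = -6 meet at (1, 0), but that point violates 12x_1 + 5x_2 ≤ -104. Every candidate vertex is excluded by some other constraint, so the feasible region is empty.

infeasible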